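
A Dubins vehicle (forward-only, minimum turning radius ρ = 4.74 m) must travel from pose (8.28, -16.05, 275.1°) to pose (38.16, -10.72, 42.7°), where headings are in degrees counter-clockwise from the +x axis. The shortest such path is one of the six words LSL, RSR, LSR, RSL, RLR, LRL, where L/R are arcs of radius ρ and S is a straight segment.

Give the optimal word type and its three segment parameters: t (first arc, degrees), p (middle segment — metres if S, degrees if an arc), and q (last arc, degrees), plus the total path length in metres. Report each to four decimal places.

Let ψ = atan2(Δy, Δx) = atan2(5.33, 29.88) = 10.1141° be the start→goal bearing.
Normalize: d = |goal − start| / ρ = 30.351661/4.74 = 6.403304, α = (θ_start − ψ) mod 360° = 264.9859° = 4.624877 rad, β = (θ_goal − ψ) mod 360° = 32.5859° = 0.568732 rad.
Common terms: sin α = -0.996173, cos α = -0.087400, sin β = 0.538564, cos β = 0.842585, cos(α−β) = -0.610145, d² = 41.002301. Work in radians in the unit-radius frame; every candidate has L = ρ·(t + p + q).
LSL: p² = 2 + d² − 2cos(α−β) + 2d(sin α − sin β) = 24.567811; p = √p² = 4.956593; φ = atan2(cos β − cos α, d + sin α − sin β) = 0.188744 rad; t = (φ − α) mod 2π = 1.847052 rad, q = (β − φ) mod 2π = 0.379988 rad → L = 4.74·(1.847052 + 4.956593 + 0.379988) = 4.74·7.183633 = 34.050419 m
RSR: p² = 2 + d² − 2cos(α−β) + 2d(sin β − sin α) = 63.877372; p = √p² = 7.992332; φ = atan2(cos α − cos β, d − sin α + sin β) = -0.116624 rad; t = (α − φ) mod 2π = 4.741501 rad, q = (φ − β) mod 2π = 5.597829 rad → L = 4.74·(4.741501 + 7.992332 + 5.597829) = 4.74·18.331663 = 86.892081 m
LSR: p² = d² − 2 + 2cos(α−β) + 2d(sin α + sin β) = 31.921590; p = √p² = 5.649919; φ = atan2(−cos α − cos β, d + sin α + sin β) − atan2(−2, p) = 0.213885 rad; t = (φ − α) mod 2π = 1.872193 rad, q = (φ − β) mod 2π = 5.928339 rad → L = 4.74·(1.872193 + 5.649919 + 5.928339) = 4.74·13.450452 = 63.755140 m
RSL: p² = d² − 2 + 2cos(α−β) − 2d(sin α + sin β) = 43.642432; p = √p² = 6.606242; φ = atan2(cos α + cos β, d − sin α − sin β) − atan2(2, p) = -0.184343 rad; t = (α − φ) mod 2π = 4.809220 rad, q = (β − φ) mod 2π = 0.753075 rad → L = 4.74·(4.809220 + 6.606242 + 0.753075) = 4.74·12.168537 = 57.678867 m
RLR: c = (6 − d² + 2cos(α−β) + 2d(sin α − sin β))/8 = -6.984671, |c| > 1 → infeasible
LRL: c = (6 − d² + 2cos(α−β) − 2d(sin α − sin β))/8 = -2.070976, |c| > 1 → infeasible
Shortest: LSL with L = 34.050419 m ≈ 34.0504 m
Convert LSL to answer units (arcs ×180/π): t = 1.847052·180/π = 105.8283°, p = ρ·p = 4.74·4.956593 = 23.4942 m, q = 0.379988·180/π = 21.7717°, L = 34.0504 m.

LSL: t = 105.8283°, p = 23.4942 m, q = 21.7717°, L = 34.0504 m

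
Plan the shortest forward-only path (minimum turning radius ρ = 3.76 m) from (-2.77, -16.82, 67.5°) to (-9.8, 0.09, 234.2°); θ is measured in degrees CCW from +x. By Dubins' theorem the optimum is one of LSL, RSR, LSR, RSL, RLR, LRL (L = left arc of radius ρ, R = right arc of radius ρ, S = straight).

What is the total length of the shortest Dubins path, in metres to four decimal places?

24.2209 m

Let ψ = atan2(Δy, Δx) = atan2(16.91, -7.03) = 112.5741° be the start→goal bearing.
Normalize: d = |goal − start| / ρ = 18.313083/3.76 = 4.870501, α = (θ_start − ψ) mod 360° = 314.9259° = 5.496493 rad, β = (θ_goal − ψ) mod 360° = 121.6259° = 2.122772 rad.
Common terms: sin α = -0.708021, cos α = 0.706191, sin β = 0.851490, cos β = -0.524370, cos(α−β) = -0.973179, d² = 23.721777. Work in radians in the unit-radius frame; every candidate has L = ρ·(t + p + q).
LSL: p² = 2 + d² − 2cos(α−β) + 2d(sin α − sin β) = 12.476931; p = √p² = 3.532270; φ = atan2(cos β − cos α, d + sin α − sin β) = -0.355839 rad; t = (φ − α) mod 2π = 0.430853 rad, q = (β − φ) mod 2π = 2.478611 rad → L = 3.76·(0.430853 + 3.532270 + 2.478611) = 3.76·6.441734 = 24.220919 m
RSR: p² = 2 + d² − 2cos(α−β) + 2d(sin β − sin α) = 42.859339; p = √p² = 6.546704; φ = atan2(cos α − cos β, d − sin α + sin β) = 0.189091 rad; t = (α − φ) mod 2π = 5.307402 rad, q = (φ − β) mod 2π = 4.349505 rad → L = 3.76·(5.307402 + 6.546704 + 4.349505) = 3.76·16.203611 = 60.925578 m
LSR: p² = d² − 2 + 2cos(α−β) + 2d(sin α + sin β) = 21.172953; p = √p² = 4.601408; φ = atan2(−cos α − cos β, d + sin α + sin β) − atan2(−2, p) = 0.373768 rad; t = (φ − α) mod 2π = 1.160461 rad, q = (φ − β) mod 2π = 4.534182 rad → L = 3.76·(1.160461 + 4.601408 + 4.534182) = 3.76·10.296050 = 38.713149 m
RSL: p² = d² − 2 + 2cos(α−β) − 2d(sin α + sin β) = 18.377886; p = √p² = 4.286944; φ = atan2(cos α + cos β, d − sin α − sin β) − atan2(2, p) = -0.398072 rad; t = (α − φ) mod 2π = 5.894565 rad, q = (β − φ) mod 2π = 2.520844 rad → L = 3.76·(5.894565 + 4.286944 + 2.520844) = 3.76·12.702353 = 47.760847 m
RLR: c = (6 − d² + 2cos(α−β) + 2d(sin α − sin β))/8 = -4.357417, |c| > 1 → infeasible
LRL: c = (6 − d² + 2cos(α−β) − 2d(sin α − sin β))/8 = -0.559616; p = 2π − arccos c = 4.118466 rad; φ = atan2(cos β − cos α, d + sin α − sin β) = -0.355839 rad; t = (φ − α + p/2) mod 2π = 2.490086 rad, q = (β − α − t + p) mod 2π = 4.537844 rad → L = 3.76·(2.490086 + 4.118466 + 4.537844) = 3.76·11.146396 = 41.910449 m
Shortest: LSL with L = 24.220919 m ≈ 24.2209 m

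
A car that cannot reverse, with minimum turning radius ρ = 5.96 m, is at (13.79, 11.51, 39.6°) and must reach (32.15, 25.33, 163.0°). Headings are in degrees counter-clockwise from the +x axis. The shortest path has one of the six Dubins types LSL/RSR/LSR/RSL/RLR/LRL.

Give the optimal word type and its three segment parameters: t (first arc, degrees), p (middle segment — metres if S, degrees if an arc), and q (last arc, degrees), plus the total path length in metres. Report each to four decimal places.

RSL: t = 36.1573°, p = 13.5587 m, q = 159.5573°, L = 33.9172 m

Let ψ = atan2(Δy, Δx) = atan2(13.82, 18.36) = 36.9696° be the start→goal bearing.
Normalize: d = |goal − start| / ρ = 22.980035/5.96 = 3.855711, α = (θ_start − ψ) mod 360° = 2.6304° = 0.045909 rad, β = (θ_goal − ψ) mod 360° = 126.0304° = 2.199645 rad.
Common terms: sin α = 0.045893, cos α = 0.998946, sin β = 0.808705, cos β = -0.588214, cos(α−β) = -0.550481, d² = 14.866504. Work in radians in the unit-radius frame; every candidate has L = ρ·(t + p + q).
LSL: p² = 2 + d² − 2cos(α−β) + 2d(sin α − sin β) = 12.085095; p = √p² = 3.476362; φ = atan2(cos β − cos α, d + sin α − sin β) = -0.474122 rad; t = (φ − α) mod 2π = 5.763154 rad, q = (β − φ) mod 2π = 2.673767 rad → L = 5.96·(5.763154 + 3.476362 + 2.673767) = 5.96·11.913284 = 71.003172 m
RSR: p² = 2 + d² − 2cos(α−β) + 2d(sin β − sin α) = 23.849836; p = √p² = 4.883629; φ = atan2(cos α − cos β, d − sin α + sin β) = 0.331008 rad; t = (α − φ) mod 2π = 5.998086 rad, q = (φ − β) mod 2π = 4.414548 rad → L = 5.96·(5.998086 + 4.883629 + 4.414548) = 5.96·15.296264 = 91.165732 m
LSR: p² = d² − 2 + 2cos(α−β) + 2d(sin α + sin β) = 18.355706; p = √p² = 4.284356; φ = atan2(−cos α − cos β, d + sin α + sin β) − atan2(−2, p) = 0.349770 rad; t = (φ − α) mod 2π = 0.303861 rad, q = (φ − β) mod 2π = 4.433310 rad → L = 5.96·(0.303861 + 4.284356 + 4.433310) = 5.96·9.021528 = 53.768306 m
RSL: p² = d² − 2 + 2cos(α−β) − 2d(sin α + sin β) = 5.175379; p = √p² = 2.274946; φ = atan2(cos α + cos β, d − sin α − sin β) − atan2(2, p) = -0.585156 rad; t = (α − φ) mod 2π = 0.631065 rad, q = (β − φ) mod 2π = 2.784801 rad → L = 5.96·(0.631065 + 2.274946 + 2.784801) = 5.96·5.690811 = 33.917236 m
RLR: c = (6 − d² + 2cos(α−β) + 2d(sin α − sin β))/8 = -1.981229, |c| > 1 → infeasible
LRL: c = (6 − d² + 2cos(α−β) − 2d(sin α − sin β))/8 = -0.510637; p = 2π − arccos c = 4.176464 rad; φ = atan2(cos β − cos α, d + sin α − sin β) = -0.474122 rad; t = (φ − α + p/2) mod 2π = 1.568201 rad, q = (β − α − t + p) mod 2π = 4.761999 rad → L = 5.96·(1.568201 + 4.176464 + 4.761999) = 5.96·10.506664 = 62.619716 m
Shortest: RSL with L = 33.917236 m ≈ 33.9172 m
Convert RSL to answer units (arcs ×180/π): t = 0.631065·180/π = 36.1573°, p = ρ·p = 5.96·2.274946 = 13.5587 m, q = 2.784801·180/π = 159.5573°, L = 33.9172 m.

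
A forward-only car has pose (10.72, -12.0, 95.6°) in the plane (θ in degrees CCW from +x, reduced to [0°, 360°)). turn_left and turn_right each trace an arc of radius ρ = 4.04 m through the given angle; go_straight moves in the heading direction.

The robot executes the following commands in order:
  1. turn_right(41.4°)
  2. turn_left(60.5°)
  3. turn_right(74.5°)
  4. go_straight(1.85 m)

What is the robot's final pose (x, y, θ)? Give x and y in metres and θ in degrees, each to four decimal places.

(14.3334, 0.7769, 40.2000°)

set_pose: (x, y, θ) = (10.7200, -12.0000, 95.6000°), ρ = 4.04
turn_right(41.4°): centre at ρ to the right, rotate −41.4° → (11.4640, -9.2425, 54.2000°)
turn_left(60.5°): centre at ρ to the left, rotate +60.5° → (11.8577, -5.1911, 114.7000°)
turn_right(74.5°): centre at ρ to the right, rotate −74.5° → (12.9204, -0.4172, 40.2000°)
go_straight(1.85): x += 1.85·cos θ, y += 1.85·sin θ → (14.3334, 0.7769, 40.2000°)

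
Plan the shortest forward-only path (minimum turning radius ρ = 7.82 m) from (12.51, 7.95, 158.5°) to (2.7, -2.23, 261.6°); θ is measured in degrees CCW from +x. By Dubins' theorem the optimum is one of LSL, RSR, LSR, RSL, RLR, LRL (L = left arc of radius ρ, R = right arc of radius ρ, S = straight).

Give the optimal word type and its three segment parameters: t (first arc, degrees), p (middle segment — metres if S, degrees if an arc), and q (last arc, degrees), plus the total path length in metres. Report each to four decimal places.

RLR: t = 63.2142°, p = 246.6926°, q = 80.3783°, L = 53.2680 m

Let ψ = atan2(Δy, Δx) = atan2(-10.18, -9.81) = -133.9396° be the start→goal bearing.
Normalize: d = |goal − start| / ρ = 14.137486/7.82 = 1.807863, α = (θ_start − ψ) mod 360° = 292.4396° = 5.104034 rad, β = (θ_goal − ψ) mod 360° = 35.5396° = 0.620283 rad.
Common terms: sin α = -0.924282, cos α = 0.381710, sin β = 0.581266, cos β = 0.813714, cos(α−β) = -0.226651, d² = 3.268367. Work in radians in the unit-radius frame; every candidate has L = ρ·(t + p + q).
LSL: p² = 2 + d² − 2cos(α−β) + 2d(sin α − sin β) = 0.278022; p = √p² = 0.527278; φ = atan2(cos β − cos α, d + sin α − sin β) = 0.960208 rad; t = (φ − α) mod 2π = 2.139359 rad, q = (β − φ) mod 2π = 5.943261 rad → L = 7.82·(2.139359 + 0.527278 + 5.943261) = 7.82·8.609897 = 67.329398 m
RSR: p² = 2 + d² − 2cos(α−β) + 2d(sin β − sin α) = 11.165318; p = √p² = 3.341454; φ = atan2(cos α − cos β, d − sin α + sin β) = -0.129649 rad; t = (α − φ) mod 2π = 5.233683 rad, q = (φ − β) mod 2π = 5.533253 rad → L = 7.82·(5.233683 + 3.341454 + 5.533253) = 7.82·14.108391 = 110.327615 m
LSR: p² = d² − 2 + 2cos(α−β) + 2d(sin α + sin β) = -0.425189 < 0 → infeasible
RSL: p² = d² − 2 + 2cos(α−β) − 2d(sin α + sin β) = 2.055318; p = √p² = 1.433638; φ = atan2(cos α + cos β, d − sin α − sin β) − atan2(2, p) = -0.441599 rad; t = (α − φ) mod 2π = 5.545633 rad, q = (β − φ) mod 2π = 1.061882 rad → L = 7.82·(5.545633 + 1.433638 + 1.061882) = 7.82·8.041153 = 62.881816 m
RLR: c = (6 − d² + 2cos(α−β) + 2d(sin α − sin β))/8 = -0.395665; p = 2π − arccos c = 4.305597 rad; φ = atan2(cos α − cos β, d − sin α + sin β) = -0.129649 rad; t = (α − φ + p/2) mod 2π = 1.103297 rad, q = (α − β − t + p) mod 2π = 1.402866 rad → L = 7.82·(1.103297 + 4.305597 + 1.402866) = 7.82·6.811760 = 53.267966 m
LRL: c = (6 − d² + 2cos(α−β) − 2d(sin α − sin β))/8 = 0.965247; p = 2π − arccos c = 6.018777 rad; φ = atan2(cos β − cos α, d + sin α − sin β) = 0.960208 rad; t = (φ − α + p/2) mod 2π = 5.148747 rad, q = (β − α − t + p) mod 2π = 2.669464 rad → L = 7.82·(5.148747 + 6.018777 + 2.669464) = 7.82·13.836988 = 108.205249 m
Shortest: RLR with L = 53.267966 m ≈ 53.2680 m
Convert RLR to answer units (arcs ×180/π): t = 1.103297·180/π = 63.2142°, p = 4.305597·180/π = 246.6926°, q = 1.402866·180/π = 80.3783°, L = 53.2680 m.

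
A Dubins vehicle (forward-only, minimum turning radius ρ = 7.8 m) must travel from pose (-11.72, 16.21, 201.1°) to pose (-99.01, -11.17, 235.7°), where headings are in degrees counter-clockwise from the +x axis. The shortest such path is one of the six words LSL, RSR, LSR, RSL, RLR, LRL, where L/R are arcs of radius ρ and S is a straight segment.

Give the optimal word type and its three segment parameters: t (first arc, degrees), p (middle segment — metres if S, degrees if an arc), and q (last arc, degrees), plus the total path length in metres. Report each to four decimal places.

RSL: t = 4.8133°, p = 85.8588 m, q = 39.4133°, L = 91.8797 m

Let ψ = atan2(Δy, Δx) = atan2(-27.38, -87.29) = -162.5851° be the start→goal bearing.
Normalize: d = |goal − start| / ρ = 91.483378/7.8 = 11.728638, α = (θ_start − ψ) mod 360° = 3.6851° = 0.064317 rad, β = (θ_goal − ψ) mod 360° = 38.2851° = 0.668201 rad.
Common terms: sin α = 0.064272, cos α = 0.997932, sin β = 0.619575, cos β = 0.784938, cos(α−β) = 0.823136, d² = 137.560955. Work in radians in the unit-radius frame; every candidate has L = ρ·(t + p + q).
LSL: p² = 2 + d² − 2cos(α−β) + 2d(sin α − sin β) = 124.888804; p = √p² = 11.175366; φ = atan2(cos β − cos α, d + sin α − sin β) = -0.019060 rad; t = (φ − α) mod 2π = 6.199808 rad, q = (β − φ) mod 2π = 0.687261 rad → L = 7.8·(6.199808 + 11.175366 + 0.687261) = 7.8·18.062435 = 140.886995 m
RSR: p² = 2 + d² − 2cos(α−β) + 2d(sin β − sin α) = 150.940560; p = √p² = 12.285787; φ = atan2(cos α − cos β, d − sin α + sin β) = 0.017338 rad; t = (α − φ) mod 2π = 0.046979 rad, q = (φ − β) mod 2π = 5.632322 rad → L = 7.8·(0.046979 + 12.285787 + 5.632322) = 7.8·17.965088 = 140.127689 m
LSR: p² = d² − 2 + 2cos(α−β) + 2d(sin α + sin β) = 153.248415; p = √p² = 12.379354; φ = atan2(−cos α − cos β, d + sin α + sin β) − atan2(−2, p) = 0.017516 rad; t = (φ − α) mod 2π = 6.236384 rad, q = (φ − β) mod 2π = 5.632500 rad → L = 7.8·(6.236384 + 12.379354 + 5.632500) = 7.8·24.248239 = 189.136266 m
RSL: p² = d² − 2 + 2cos(α−β) − 2d(sin α + sin β) = 121.166040; p = √p² = 11.007545; φ = atan2(cos α + cos β, d − sin α − sin β) − atan2(2, p) = -0.019692 rad; t = (α − φ) mod 2π = 0.084008 rad, q = (β − φ) mod 2π = 0.687892 rad → L = 7.8·(0.084008 + 11.007545 + 0.687892) = 7.8·11.779445 = 91.879673 m
RLR: c = (6 − d² + 2cos(α−β) + 2d(sin α − sin β))/8 = -17.867570, |c| > 1 → infeasible
LRL: c = (6 − d² + 2cos(α−β) − 2d(sin α − sin β))/8 = -14.611101, |c| > 1 → infeasible
Shortest: RSL with L = 91.879673 m ≈ 91.8797 m
Convert RSL to answer units (arcs ×180/π): t = 0.084008·180/π = 4.8133°, p = ρ·p = 7.8·11.007545 = 85.8588 m, q = 0.687892·180/π = 39.4133°, L = 91.8797 m.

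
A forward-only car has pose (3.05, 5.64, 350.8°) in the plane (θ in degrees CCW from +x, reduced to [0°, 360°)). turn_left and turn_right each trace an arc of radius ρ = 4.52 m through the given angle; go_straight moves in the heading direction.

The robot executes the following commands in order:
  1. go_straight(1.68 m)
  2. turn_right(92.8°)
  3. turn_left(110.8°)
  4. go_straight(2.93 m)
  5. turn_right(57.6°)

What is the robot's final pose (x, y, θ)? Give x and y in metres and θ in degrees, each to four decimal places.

(20.5076, -6.4780, 311.2000°)

set_pose: (x, y, θ) = (3.0500, 5.6400, 350.8000°), ρ = 4.52
go_straight(1.68): x += 1.68·cos θ, y += 1.68·sin θ → (4.7084, 5.3714, 350.8000°)
turn_right(92.8°): centre at ρ to the right, rotate −92.8° → (8.4070, -0.0302, 258.0000°)
turn_left(110.8°): centre at ρ to the left, rotate +110.8° → (13.5197, -5.4368, 368.8000° ≡ 8.8000°)
go_straight(2.93): x += 2.93·cos θ, y += 2.93·sin θ → (16.4152, -4.9885, 8.8000°)
turn_right(57.6°): centre at ρ to the right, rotate −57.6° → (20.5076, -6.4780, -48.8000° ≡ 311.2000°)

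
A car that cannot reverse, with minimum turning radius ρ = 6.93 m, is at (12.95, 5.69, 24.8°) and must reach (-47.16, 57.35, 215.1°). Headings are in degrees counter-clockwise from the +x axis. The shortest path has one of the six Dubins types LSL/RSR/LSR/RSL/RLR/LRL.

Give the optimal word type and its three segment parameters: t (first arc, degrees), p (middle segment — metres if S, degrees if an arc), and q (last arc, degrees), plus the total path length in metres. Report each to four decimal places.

LSL: t = 118.4782°, p = 66.3945 m, q = 71.8218°, L = 89.4116 m

Let ψ = atan2(Δy, Δx) = atan2(51.66, -60.11) = 139.3234° be the start→goal bearing.
Normalize: d = |goal − start| / ρ = 79.258865/6.93 = 11.437066, α = (θ_start − ψ) mod 360° = 245.4766° = 4.284374 rad, β = (θ_goal − ψ) mod 360° = 75.7766° = 1.322551 rad.
Common terms: sin α = -0.909792, cos α = -0.415065, sin β = 0.969345, cos β = 0.245704, cos(α−β) = -0.983885, d² = 130.806471. Work in radians in the unit-radius frame; every candidate has L = ρ·(t + p + q).
LSL: p² = 2 + d² − 2cos(α−β) + 2d(sin α − sin β) = 91.790625; p = √p² = 9.580742; φ = atan2(cos β − cos α, d + sin α − sin β) = 0.069023 rad; t = (φ − α) mod 2π = 2.067834 rad, q = (β − φ) mod 2π = 1.253527 rad → L = 6.93·(2.067834 + 9.580742 + 1.253527) = 6.93·12.902104 = 89.411581 m
RSR: p² = 2 + d² − 2cos(α−β) + 2d(sin β − sin α) = 177.757857; p = √p² = 13.332586; φ = atan2(cos α − cos β, d − sin α + sin β) = -0.049581 rad; t = (α − φ) mod 2π = 4.333955 rad, q = (φ − β) mod 2π = 4.911054 rad → L = 6.93·(4.333955 + 13.332586 + 4.911054) = 6.93·22.577595 = 156.462736 m
LSR: p² = d² − 2 + 2cos(α−β) + 2d(sin α + sin β) = 128.200932; p = √p² = 11.322585; φ = atan2(−cos α − cos β, d + sin α + sin β) − atan2(−2, p) = 0.189565 rad; t = (φ − α) mod 2π = 2.188376 rad, q = (φ − β) mod 2π = 5.150200 rad → L = 6.93·(2.188376 + 11.322585 + 5.150200) = 6.93·18.661161 = 129.321844 m
RSL: p² = d² − 2 + 2cos(α−β) − 2d(sin α + sin β) = 125.476470; p = √p² = 11.201628; φ = atan2(cos α + cos β, d − sin α − sin β) − atan2(2, p) = -0.191568 rad; t = (α − φ) mod 2π = 4.475943 rad, q = (β − φ) mod 2π = 1.514119 rad → L = 6.93·(4.475943 + 11.201628 + 1.514119) = 6.93·17.191689 = 119.138408 m
RLR: c = (6 − d² + 2cos(α−β) + 2d(sin α − sin β))/8 = -21.219732, |c| > 1 → infeasible
LRL: c = (6 − d² + 2cos(α−β) − 2d(sin α − sin β))/8 = -10.473828, |c| > 1 → infeasible
Shortest: LSL with L = 89.411581 m ≈ 89.4116 m
Convert LSL to answer units (arcs ×180/π): t = 2.067834·180/π = 118.4782°, p = ρ·p = 6.93·9.580742 = 66.3945 m, q = 1.253527·180/π = 71.8218°, L = 89.4116 m.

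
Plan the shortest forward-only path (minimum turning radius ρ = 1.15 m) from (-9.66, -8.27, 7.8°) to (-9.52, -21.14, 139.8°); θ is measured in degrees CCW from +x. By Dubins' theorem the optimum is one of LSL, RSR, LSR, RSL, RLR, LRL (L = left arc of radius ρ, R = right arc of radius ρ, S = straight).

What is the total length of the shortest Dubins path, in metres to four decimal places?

Let ψ = atan2(Δy, Δx) = atan2(-12.87, 0.14) = -89.3768° be the start→goal bearing.
Normalize: d = |goal − start| / ρ = 12.870761/1.15 = 11.191966, α = (θ_start − ψ) mod 360° = 97.1768° = 1.696054 rad, β = (θ_goal − ψ) mod 360° = 229.1768° = 3.999889 rad.
Common terms: sin α = 0.992165, cos α = -0.124931, sin β = -0.756730, cos β = -0.653728, cos(α−β) = -0.669131, d² = 125.260113. Work in radians in the unit-radius frame; every candidate has L = ρ·(t + p + q).
LSL: p² = 2 + d² − 2cos(α−β) + 2d(sin α − sin β) = 167.745532; p = √p² = 12.951661; φ = atan2(cos β − cos α, d + sin α − sin β) = -0.040840 rad; t = (φ − α) mod 2π = 4.546291 rad, q = (β − φ) mod 2π = 4.040729 rad → L = 1.15·(4.546291 + 12.951661 + 4.040729) = 1.15·21.538681 = 24.769483 m
RSR: p² = 2 + d² − 2cos(α−β) + 2d(sin β − sin α) = 89.451217; p = √p² = 9.457865; φ = atan2(cos α − cos β, d − sin α + sin β) = 0.055940 rad; t = (α − φ) mod 2π = 1.640114 rad, q = (φ − β) mod 2π = 2.339236 rad → L = 1.15·(1.640114 + 9.457865 + 2.339236) = 1.15·13.437216 = 15.452798 m
LSR: p² = d² − 2 + 2cos(α−β) + 2d(sin α + sin β) = 127.191825; p = √p² = 11.277935; φ = atan2(−cos α − cos β, d + sin α + sin β) − atan2(−2, p) = 0.243547 rad; t = (φ − α) mod 2π = 4.830678 rad, q = (φ − β) mod 2π = 2.526843 rad → L = 1.15·(4.830678 + 11.277935 + 2.526843) = 1.15·18.635457 = 21.430775 m
RSL: p² = d² − 2 + 2cos(α−β) − 2d(sin α + sin β) = 116.651880; p = √p² = 10.800550; φ = atan2(cos α + cos β, d − sin α − sin β) − atan2(2, p) = -0.254050 rad; t = (α − φ) mod 2π = 1.950105 rad, q = (β − φ) mod 2π = 4.253939 rad → L = 1.15·(1.950105 + 10.800550 + 4.253939) = 1.15·17.004594 = 19.555283 m
RLR: c = (6 − d² + 2cos(α−β) + 2d(sin α − sin β))/8 = -10.181402, |c| > 1 → infeasible
LRL: c = (6 − d² + 2cos(α−β) − 2d(sin α − sin β))/8 = -19.968192, |c| > 1 → infeasible
Shortest: RSR with L = 15.452798 m ≈ 15.4528 m

15.4528 m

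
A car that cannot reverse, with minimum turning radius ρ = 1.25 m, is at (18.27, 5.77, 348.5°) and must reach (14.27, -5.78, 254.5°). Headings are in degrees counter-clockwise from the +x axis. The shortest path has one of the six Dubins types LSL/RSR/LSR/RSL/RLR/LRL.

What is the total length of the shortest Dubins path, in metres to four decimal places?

Let ψ = atan2(Δy, Δx) = atan2(-11.55, -4.00) = -109.1020° be the start→goal bearing.
Normalize: d = |goal − start| / ρ = 12.223032/1.25 = 9.778425, α = (θ_start − ψ) mod 360° = 97.6020° = 1.703476 rad, β = (θ_goal − ψ) mod 360° = 3.6020° = 0.062867 rad.
Common terms: sin α = 0.991211, cos α = -0.132291, sin β = 0.062826, cos β = 0.998025, cos(α−β) = -0.069756, d² = 95.617600. Work in radians in the unit-radius frame; every candidate has L = ρ·(t + p + q).
LSL: p² = 2 + d² − 2cos(α−β) + 2d(sin α − sin β) = 115.913407; p = √p² = 10.766309; φ = atan2(cos β − cos α, d + sin α − sin β) = 0.105180 rad; t = (φ − α) mod 2π = 4.684889 rad, q = (β − φ) mod 2π = 6.240872 rad → L = 1.25·(4.684889 + 10.766309 + 6.240872) = 1.25·21.692070 = 27.115087 m
RSR: p² = 2 + d² − 2cos(α−β) + 2d(sin β − sin α) = 79.600819; p = √p² = 8.921929; φ = atan2(cos α − cos β, d − sin α + sin β) = -0.127031 rad; t = (α − φ) mod 2π = 1.830507 rad, q = (φ − β) mod 2π = 6.093287 rad → L = 1.25·(1.830507 + 8.921929 + 6.093287) = 1.25·16.845724 = 21.057155 m
LSR: p² = d² − 2 + 2cos(α−β) + 2d(sin α + sin β) = 114.091720; p = √p² = 10.681373; φ = atan2(−cos α − cos β, d + sin α + sin β) − atan2(−2, p) = 0.105348 rad; t = (φ − α) mod 2π = 4.685057 rad, q = (φ − β) mod 2π = 0.042481 rad → L = 1.25·(4.685057 + 10.681373 + 0.042481) = 1.25·15.408910 = 19.261138 m
RSL: p² = d² − 2 + 2cos(α−β) − 2d(sin α + sin β) = 72.864454; p = √p² = 8.536068; φ = atan2(cos α + cos β, d − sin α − sin β) − atan2(2, p) = -0.131241 rad; t = (α − φ) mod 2π = 1.834717 rad, q = (β − φ) mod 2π = 0.194108 rad → L = 1.25·(1.834717 + 8.536068 + 0.194108) = 1.25·10.564893 = 13.206116 m
RLR: c = (6 − d² + 2cos(α−β) + 2d(sin α − sin β))/8 = -8.950102, |c| > 1 → infeasible
LRL: c = (6 − d² + 2cos(α−β) − 2d(sin α − sin β))/8 = -13.489176, |c| > 1 → infeasible
Shortest: RSL with L = 13.206116 m ≈ 13.2061 m

13.2061 m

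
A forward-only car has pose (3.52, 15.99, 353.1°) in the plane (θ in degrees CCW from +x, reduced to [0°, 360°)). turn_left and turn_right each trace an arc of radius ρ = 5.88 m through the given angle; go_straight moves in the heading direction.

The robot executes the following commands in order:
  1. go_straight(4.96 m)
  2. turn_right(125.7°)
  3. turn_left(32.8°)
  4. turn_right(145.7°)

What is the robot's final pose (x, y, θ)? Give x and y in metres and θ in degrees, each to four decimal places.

(-0.5448, 1.1599, 114.5000°)

set_pose: (x, y, θ) = (3.5200, 15.9900, 353.1000°), ρ = 5.88
go_straight(4.96): x += 4.96·cos θ, y += 4.96·sin θ → (8.4441, 15.3941, 353.1000°)
turn_right(125.7°): centre at ρ to the right, rotate −125.7° → (12.0659, 5.5767, 227.4000°)
turn_left(32.8°): centre at ρ to the left, rotate +32.8° → (10.6000, 2.5975, 260.2000°)
turn_right(145.7°): centre at ρ to the right, rotate −145.7° → (-0.5448, 1.1599, 114.5000°)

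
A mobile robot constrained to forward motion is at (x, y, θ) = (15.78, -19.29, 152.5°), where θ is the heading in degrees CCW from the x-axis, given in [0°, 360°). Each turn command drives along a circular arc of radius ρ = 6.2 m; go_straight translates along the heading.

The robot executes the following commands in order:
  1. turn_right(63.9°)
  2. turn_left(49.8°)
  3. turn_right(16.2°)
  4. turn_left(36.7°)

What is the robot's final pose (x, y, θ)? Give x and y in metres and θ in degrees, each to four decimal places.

(6.2184, -5.0382, 158.9000°)

set_pose: (x, y, θ) = (15.7800, -19.2900, 152.5000°), ρ = 6.2
turn_right(63.9°): centre at ρ to the right, rotate −63.9° → (12.4447, -13.6391, 88.6000°)
turn_left(49.8°): centre at ρ to the left, rotate +49.8° → (10.3629, -8.8512, 138.4000°)
turn_right(16.2°): centre at ρ to the right, rotate −16.2° → (9.2328, -7.5187, 122.2000°)
turn_left(36.7°): centre at ρ to the left, rotate +36.7° → (6.2184, -5.0382, 158.9000°)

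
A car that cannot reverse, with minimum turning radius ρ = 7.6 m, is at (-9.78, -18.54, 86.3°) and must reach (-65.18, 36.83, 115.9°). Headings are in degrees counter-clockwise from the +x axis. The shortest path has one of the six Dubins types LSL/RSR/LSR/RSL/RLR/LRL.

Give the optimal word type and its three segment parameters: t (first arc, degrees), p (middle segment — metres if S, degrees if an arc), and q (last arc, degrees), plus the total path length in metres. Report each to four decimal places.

LSR: t = 51.1804°, p = 69.5371 m, q = 21.5804°, L = 79.1884 m

Let ψ = atan2(Δy, Δx) = atan2(55.37, -55.40) = 135.0155° be the start→goal bearing.
Normalize: d = |goal − start| / ρ = 78.326221/7.6 = 10.306082, α = (θ_start − ψ) mod 360° = 311.2845° = 5.432939 rad, β = (θ_goal − ψ) mod 360° = 340.8845° = 5.949557 rad.
Common terms: sin α = -0.751443, cos α = 0.659798, sin β = -0.327474, cos β = 0.944860, cos(α−β) = 0.869495, d² = 106.215320. Work in radians in the unit-radius frame; every candidate has L = ρ·(t + p + q).
LSL: p² = 2 + d² − 2cos(α−β) + 2d(sin α − sin β) = 97.737411; p = √p² = 9.886223; φ = atan2(cos β − cos α, d + sin α − sin β) = 0.028838 rad; t = (φ − α) mod 2π = 0.879084 rad, q = (β − φ) mod 2π = 5.920718 rad → L = 7.6·(0.879084 + 9.886223 + 5.920718) = 7.6·16.686026 = 126.813798 m
RSR: p² = 2 + d² − 2cos(α−β) + 2d(sin β − sin α) = 115.215250; p = √p² = 10.733837; φ = atan2(cos α − cos β, d − sin α + sin β) = -0.026560 rad; t = (α − φ) mod 2π = 5.459500 rad, q = (φ − β) mod 2π = 0.307068 rad → L = 7.6·(5.459500 + 10.733837 + 0.307068) = 7.6·16.500405 = 125.403074 m
LSR: p² = d² − 2 + 2cos(α−β) + 2d(sin α + sin β) = 83.715504; p = √p² = 9.149618; φ = atan2(−cos α − cos β, d + sin α + sin β) − atan2(−2, p) = 0.043020 rad; t = (φ − α) mod 2π = 0.893266 rad, q = (φ − β) mod 2π = 0.376648 rad → L = 7.6·(0.893266 + 9.149618 + 0.376648) = 7.6·10.419532 = 79.188441 m
RSL: p² = d² − 2 + 2cos(α−β) − 2d(sin α + sin β) = 128.193117; p = √p² = 11.322240; φ = atan2(cos α + cos β, d − sin α − sin β) − atan2(2, p) = -0.034817 rad; t = (α − φ) mod 2π = 5.467756 rad, q = (β − φ) mod 2π = 5.984374 rad → L = 7.6·(5.467756 + 11.322240 + 5.984374) = 7.6·22.774370 = 173.085213 m
RLR: c = (6 − d² + 2cos(α−β) + 2d(sin α − sin β))/8 = -13.401906, |c| > 1 → infeasible
LRL: c = (6 − d² + 2cos(α−β) − 2d(sin α − sin β))/8 = -11.217176, |c| > 1 → infeasible
Shortest: LSR with L = 79.188441 m ≈ 79.1884 m
Convert LSR to answer units (arcs ×180/π): t = 0.893266·180/π = 51.1804°, p = ρ·p = 7.6·9.149618 = 69.5371 m, q = 0.376648·180/π = 21.5804°, L = 79.1884 m.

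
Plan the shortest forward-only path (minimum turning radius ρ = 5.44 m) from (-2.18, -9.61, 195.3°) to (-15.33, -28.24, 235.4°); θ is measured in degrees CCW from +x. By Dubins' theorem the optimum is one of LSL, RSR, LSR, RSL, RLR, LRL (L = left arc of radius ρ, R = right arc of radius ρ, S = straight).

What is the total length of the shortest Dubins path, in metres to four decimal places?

Let ψ = atan2(Δy, Δx) = atan2(-18.63, -13.15) = -125.2164° be the start→goal bearing.
Normalize: d = |goal − start| / ρ = 22.803495/5.44 = 4.191819, α = (θ_start − ψ) mod 360° = 320.5164° = 5.594066 rad, β = (θ_goal − ψ) mod 360° = 0.6164° = 0.010758 rad.
Common terms: sin α = -0.635858, cos α = 0.771806, sin β = 0.010758, cos β = 0.999942, cos(α−β) = 0.764921, d² = 17.571347. Work in radians in the unit-radius frame; every candidate has L = ρ·(t + p + q).
LSL: p² = 2 + d² − 2cos(α−β) + 2d(sin α − sin β) = 12.620515; p = √p² = 3.552536; φ = atan2(cos β − cos α, d + sin α − sin β) = 0.064262 rad; t = (φ − α) mod 2π = 0.753381 rad, q = (β − φ) mod 2π = 6.229681 rad → L = 5.44·(0.753381 + 3.552536 + 6.229681) = 5.44·10.535599 = 57.313657 m
RSR: p² = 2 + d² − 2cos(α−β) + 2d(sin β − sin α) = 23.462492; p = √p² = 4.843810; φ = atan2(cos α − cos β, d − sin α + sin β) = -0.047116 rad; t = (α − φ) mod 2π = 5.641182 rad, q = (φ − β) mod 2π = 6.225312 rad → L = 5.44·(5.641182 + 4.843810 + 6.225312) = 5.44·16.710303 = 90.904050 m
LSR: p² = d² − 2 + 2cos(α−β) + 2d(sin α + sin β) = 11.860579; p = √p² = 3.443919; φ = atan2(−cos α − cos β, d + sin α + sin β) − atan2(−2, p) = 0.065093 rad; t = (φ − α) mod 2π = 0.754212 rad, q = (φ − β) mod 2π = 0.054335 rad → L = 5.44·(0.754212 + 3.443919 + 0.054335) = 5.44·4.252466 = 23.133414 m
RSL: p² = d² − 2 + 2cos(α−β) − 2d(sin α + sin β) = 22.341800; p = √p² = 4.726711; φ = atan2(cos α + cos β, d − sin α − sin β) − atan2(2, p) = -0.047824 rad; t = (α − φ) mod 2π = 5.641890 rad, q = (β − φ) mod 2π = 0.058582 rad → L = 5.44·(5.641890 + 4.726711 + 0.058582) = 5.44·10.427184 = 56.723879 m
RLR: c = (6 − d² + 2cos(α−β) + 2d(sin α − sin β))/8 = -1.932812, |c| > 1 → infeasible
LRL: c = (6 − d² + 2cos(α−β) − 2d(sin α − sin β))/8 = -0.577564; p = 2π − arccos c = 4.096647 rad; φ = atan2(cos β − cos α, d + sin α − sin β) = 0.064262 rad; t = (φ − α + p/2) mod 2π = 2.801704 rad, q = (β − α − t + p) mod 2π = 1.994820 rad → L = 5.44·(2.801704 + 4.096647 + 1.994820) = 5.44·8.893171 = 48.378850 m
Shortest: LSR with L = 23.133414 m ≈ 23.1334 m

23.1334 m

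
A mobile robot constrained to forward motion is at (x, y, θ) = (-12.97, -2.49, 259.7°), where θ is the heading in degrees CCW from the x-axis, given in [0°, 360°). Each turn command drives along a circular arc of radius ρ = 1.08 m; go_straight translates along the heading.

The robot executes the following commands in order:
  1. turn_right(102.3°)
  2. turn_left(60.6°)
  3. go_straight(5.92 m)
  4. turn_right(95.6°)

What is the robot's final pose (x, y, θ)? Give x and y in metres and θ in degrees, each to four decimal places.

(-21.7694, -6.8123, 122.4000°)

set_pose: (x, y, θ) = (-12.9700, -2.4900, 259.7000°), ρ = 1.08
turn_right(102.3°): centre at ρ to the right, rotate −102.3° → (-14.4476, -3.2940, 157.4000°)
turn_left(60.6°): centre at ρ to the left, rotate +60.6° → (-15.5276, -3.4400, 218.0000°)
go_straight(5.92): x += 5.92·cos θ, y += 5.92·sin θ → (-20.1926, -7.0847, 218.0000°)
turn_right(95.6°): centre at ρ to the right, rotate −95.6° → (-21.7694, -6.8123, 122.4000°)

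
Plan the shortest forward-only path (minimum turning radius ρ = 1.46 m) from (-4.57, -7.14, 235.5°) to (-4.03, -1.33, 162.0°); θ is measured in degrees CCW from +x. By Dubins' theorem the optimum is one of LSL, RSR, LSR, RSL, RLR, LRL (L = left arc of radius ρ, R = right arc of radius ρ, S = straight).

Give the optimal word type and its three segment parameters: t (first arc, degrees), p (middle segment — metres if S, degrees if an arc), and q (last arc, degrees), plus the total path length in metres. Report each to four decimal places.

Let ψ = atan2(Δy, Δx) = atan2(5.81, 0.54) = 84.6900° be the start→goal bearing.
Normalize: d = |goal − start| / ρ = 5.835041/1.46 = 3.996603, α = (θ_start − ψ) mod 360° = 150.8100° = 2.632131 rad, β = (θ_goal − ψ) mod 360° = 77.3100° = 1.349314 rad.
Common terms: sin α = 0.487707, cos α = -0.873007, sin β = 0.975573, cos β = 0.219676, cos(α−β) = 0.284015, d² = 15.972837. Work in radians in the unit-radius frame; every candidate has L = ρ·(t + p + q).
LSL: p² = 2 + d² − 2cos(α−β) + 2d(sin α − sin β) = 13.505196; p = √p² = 3.674942; φ = atan2(cos β − cos α, d + sin α − sin β) = 0.301899 rad; t = (φ − α) mod 2π = 3.952953 rad, q = (β − φ) mod 2π = 1.047415 rad → L = 1.46·(3.952953 + 3.674942 + 1.047415) = 1.46·8.675310 = 12.665953 m
RSR: p² = 2 + d² − 2cos(α−β) + 2d(sin β − sin α) = 21.304417; p = √p² = 4.615671; φ = atan2(cos α − cos β, d − sin α + sin β) = -0.239002 rad; t = (α − φ) mod 2π = 2.871133 rad, q = (φ − β) mod 2π = 4.694869 rad → L = 1.46·(2.871133 + 4.615671 + 4.694869) = 1.46·12.181673 = 17.785243 m
LSR: p² = d² − 2 + 2cos(α−β) + 2d(sin α + sin β) = 26.237169; p = √p² = 5.122223; φ = atan2(−cos α − cos β, d + sin α + sin β) − atan2(−2, p) = 0.491345 rad; t = (φ − α) mod 2π = 4.142400 rad, q = (φ − β) mod 2π = 5.425217 rad → L = 1.46·(4.142400 + 5.122223 + 5.425217) = 1.46·14.689839 = 21.447165 m
RSL: p² = d² − 2 + 2cos(α−β) − 2d(sin α + sin β) = 2.844567; p = √p² = 1.686584; φ = atan2(cos α + cos β, d − sin α − sin β) − atan2(2, p) = -1.122605 rad; t = (α − φ) mod 2π = 3.754736 rad, q = (β − φ) mod 2π = 2.471919 rad → L = 1.46·(3.754736 + 1.686584 + 2.471919) = 1.46·7.913239 = 11.553329 m
RLR: c = (6 − d² + 2cos(α−β) + 2d(sin α − sin β))/8 = -1.663052, |c| > 1 → infeasible
LRL: c = (6 − d² + 2cos(α−β) − 2d(sin α − sin β))/8 = -0.688150; p = 2π − arccos c = 3.953453 rad; φ = atan2(cos β − cos α, d + sin α − sin β) = 0.301899 rad; t = (φ − α + p/2) mod 2π = 5.929680 rad, q = (β − α − t + p) mod 2π = 3.024142 rad → L = 1.46·(5.929680 + 3.953453 + 3.024142) = 1.46·12.907275 = 18.844622 m
Shortest: RSL with L = 11.553329 m ≈ 11.5533 m
Convert RSL to answer units (arcs ×180/π): t = 3.754736·180/π = 215.1305°, p = ρ·p = 1.46·1.686584 = 2.4624 m, q = 2.471919·180/π = 141.6305°, L = 11.5533 m.

RSL: t = 215.1305°, p = 2.4624 m, q = 141.6305°, L = 11.5533 m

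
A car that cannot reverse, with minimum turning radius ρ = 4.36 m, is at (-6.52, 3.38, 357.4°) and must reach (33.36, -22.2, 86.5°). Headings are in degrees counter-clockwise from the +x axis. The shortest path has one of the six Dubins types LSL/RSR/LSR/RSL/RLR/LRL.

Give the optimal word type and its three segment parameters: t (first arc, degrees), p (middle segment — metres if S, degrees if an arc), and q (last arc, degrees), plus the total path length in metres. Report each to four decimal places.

RSL: t = 39.9510°, p = 40.4914 m, q = 129.0510°, L = 53.3518 m

Let ψ = atan2(Δy, Δx) = atan2(-25.58, 39.88) = -32.6771° be the start→goal bearing.
Normalize: d = |goal − start| / ρ = 47.378801/4.36 = 10.866698, α = (θ_start − ψ) mod 360° = 30.0771° = 0.524944 rad, β = (θ_goal − ψ) mod 360° = 119.1771° = 2.080033 rad.
Common terms: sin α = 0.501165, cos α = 0.865352, sin β = 0.873117, cos β = -0.487511, cos(α−β) = 0.015707, d² = 118.085115. Work in radians in the unit-radius frame; every candidate has L = ρ·(t + p + q).
LSL: p² = 2 + d² − 2cos(α−β) + 2d(sin α − sin β) = 111.969918; p = √p² = 10.581584; φ = atan2(cos β − cos α, d + sin α − sin β) = -0.128202 rad; t = (φ − α) mod 2π = 5.630039 rad, q = (β − φ) mod 2π = 2.208234 rad → L = 4.36·(5.630039 + 10.581584 + 2.208234) = 4.36·18.419858 = 80.310579 m
RSR: p² = 2 + d² − 2cos(α−β) + 2d(sin β − sin α) = 128.137483; p = √p² = 11.319783; φ = atan2(cos α − cos β, d − sin α + sin β) = 0.119799 rad; t = (α − φ) mod 2π = 0.405145 rad, q = (φ − β) mod 2π = 4.322952 rad → L = 4.36·(0.405145 + 11.319783 + 4.322952) = 4.36·16.047880 = 69.968756 m
LSR: p² = d² − 2 + 2cos(α−β) + 2d(sin α + sin β) = 145.984341; p = √p² = 12.082398; φ = atan2(−cos α − cos β, d + sin α + sin β) − atan2(−2, p) = 0.133185 rad; t = (φ − α) mod 2π = 5.891426 rad, q = (φ − β) mod 2π = 4.336338 rad → L = 4.36·(5.891426 + 12.082398 + 4.336338) = 4.36·22.310162 = 97.272308 m
RSL: p² = d² − 2 + 2cos(α−β) − 2d(sin α + sin β) = 86.248718; p = √p² = 9.287019; φ = atan2(cos α + cos β, d − sin α − sin β) − atan2(2, p) = -0.172331 rad; t = (α − φ) mod 2π = 0.697276 rad, q = (β − φ) mod 2π = 2.252364 rad → L = 4.36·(0.697276 + 9.287019 + 2.252364) = 4.36·12.236659 = 53.351831 m
RLR: c = (6 − d² + 2cos(α−β) + 2d(sin α − sin β))/8 = -15.017185, |c| > 1 → infeasible
LRL: c = (6 − d² + 2cos(α−β) − 2d(sin α − sin β))/8 = -12.996240, |c| > 1 → infeasible
Shortest: RSL with L = 53.351831 m ≈ 53.3518 m
Convert RSL to answer units (arcs ×180/π): t = 0.697276·180/π = 39.9510°, p = ρ·p = 4.36·9.287019 = 40.4914 m, q = 2.252364·180/π = 129.0510°, L = 53.3518 m.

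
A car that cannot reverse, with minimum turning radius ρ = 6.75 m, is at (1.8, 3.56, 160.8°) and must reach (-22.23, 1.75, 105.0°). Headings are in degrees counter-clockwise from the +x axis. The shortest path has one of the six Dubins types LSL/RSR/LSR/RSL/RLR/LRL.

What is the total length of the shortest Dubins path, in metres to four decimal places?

28.2598 m

Let ψ = atan2(Δy, Δx) = atan2(-1.81, -24.03) = -175.6925° be the start→goal bearing.
Normalize: d = |goal − start| / ρ = 24.098070/6.75 = 3.570085, α = (θ_start − ψ) mod 360° = 336.4925° = 5.872902 rad, β = (θ_goal − ψ) mod 360° = 280.6925° = 4.899008 rad.
Common terms: sin α = -0.398870, cos α = 0.917008, sin β = -0.982637, cos β = 0.185538, cos(α−β) = 0.562083, d² = 12.745503. Work in radians in the unit-radius frame; every candidate has L = ρ·(t + p + q).
LSL: p² = 2 + d² − 2cos(α−β) + 2d(sin α − sin β) = 17.789536; p = √p² = 4.217764; φ = atan2(cos β − cos α, d + sin α − sin β) = -0.174307 rad; t = (φ − α) mod 2π = 0.235976 rad, q = (β − φ) mod 2π = 5.073315 rad → L = 6.75·(0.235976 + 4.217764 + 5.073315) = 6.75·9.527056 = 64.307628 m
RSR: p² = 2 + d² − 2cos(α−β) + 2d(sin β − sin α) = 9.453137; p = √p² = 3.074595; φ = atan2(cos α − cos β, d − sin α + sin β) = 0.240211 rad; t = (α − φ) mod 2π = 5.632690 rad, q = (φ − β) mod 2π = 1.624389 rad → L = 6.75·(5.632690 + 3.074595 + 1.624389) = 6.75·10.331674 = 69.738803 m
LSR: p² = d² − 2 + 2cos(α−β) + 2d(sin α + sin β) = 2.005479; p = √p² = 1.416149; φ = atan2(−cos α − cos β, d + sin α + sin β) − atan2(−2, p) = 0.488011 rad; t = (φ − α) mod 2π = 0.898294 rad, q = (φ − β) mod 2π = 1.872188 rad → L = 6.75·(0.898294 + 1.416149 + 1.872188) = 6.75·4.186632 = 28.259765 m
RSL: p² = d² − 2 + 2cos(α−β) − 2d(sin α + sin β) = 21.733862; p = √p² = 4.661959; φ = atan2(cos α + cos β, d − sin α − sin β) − atan2(2, p) = -0.186167 rad; t = (α − φ) mod 2π = 6.059068 rad, q = (β − φ) mod 2π = 5.085174 rad → L = 6.75·(6.059068 + 4.661959 + 5.085174) = 6.75·15.806202 = 106.691862 m
RLR: c = (6 − d² + 2cos(α−β) + 2d(sin α − sin β))/8 = -0.181642; p = 2π − arccos c = 4.529733 rad; φ = atan2(cos α − cos β, d − sin α + sin β) = 0.240211 rad; t = (α − φ + p/2) mod 2π = 1.614371 rad, q = (α − β − t + p) mod 2π = 3.889255 rad → L = 6.75·(1.614371 + 4.529733 + 3.889255) = 6.75·10.033359 = 67.725176 m
LRL: c = (6 − d² + 2cos(α−β) − 2d(sin α − sin β))/8 = -1.223692, |c| > 1 → infeasible
Shortest: LSR with L = 28.259765 m ≈ 28.2598 m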